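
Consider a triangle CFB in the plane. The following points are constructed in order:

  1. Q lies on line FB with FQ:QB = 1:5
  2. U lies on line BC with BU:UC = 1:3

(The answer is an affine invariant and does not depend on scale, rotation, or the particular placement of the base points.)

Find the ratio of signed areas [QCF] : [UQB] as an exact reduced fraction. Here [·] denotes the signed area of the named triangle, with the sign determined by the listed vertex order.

Set C = (0, 0), F = (1, 0), B = (0, 1); any affine frame gives the same invariant.
1. Q lies on line FB with FQ:QB = 1:5 ⇒ Q = (5/6, 1/6)
2. U lies on line BC with BU:UC = 1:3 ⇒ U = (0, 3/4)
2·[QCF] = 1/6, 2·[UQB] = 5/24
[QCF]:[UQB] = 1/6:5/24 = 4/5

[QCF]:[UQB] = 4/5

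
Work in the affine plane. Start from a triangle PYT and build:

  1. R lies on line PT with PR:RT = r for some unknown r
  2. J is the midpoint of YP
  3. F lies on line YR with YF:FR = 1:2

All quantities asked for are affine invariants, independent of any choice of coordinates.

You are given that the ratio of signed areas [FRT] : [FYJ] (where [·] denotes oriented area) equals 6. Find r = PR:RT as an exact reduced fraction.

Set P = (0, 0), Y = (1, 0), T = (0, 1); any affine frame gives the same invariant.
1. With PR:RT = r, write λ = r/(r+1) so R = P + λ·(T−P); R is affine-linear in λ
2. J is the midpoint of YP ⇒ J = (1/2, 0)
3. F lies on line YR with YF:FR = 1:2 ⇒ F is an affine combination of earlier points and hence also affine-linear in λ
Every point depending on R is an affine combination of R and λ-independent points, so each such coordinate is linear in λ; the λ² term in each signed area is a multiple of (T−P)×(T−P) = 0, so 2·[FRT] and 2·[FYJ] are each linear in λ. Evaluating at λ=0 and λ=1:
  2·[FRT] = 2/3·λ − 2/3,   2·[FYJ] = -1/6·λ
So [FRT]:[FYJ] = (2/3·λ − 2/3) / (-1/6·λ). Setting this equal to 6:
  2/3·λ − 2/3 = 6·(-1/6·λ)  ⇒  λ = 2/5
Then r = λ/(1−λ) = (2/5)/(3/5) = 2/3. Check: with r = 2/3, R = (0, 2/5) and [FRT]:[FYJ] = 6 as required.

r = 2/3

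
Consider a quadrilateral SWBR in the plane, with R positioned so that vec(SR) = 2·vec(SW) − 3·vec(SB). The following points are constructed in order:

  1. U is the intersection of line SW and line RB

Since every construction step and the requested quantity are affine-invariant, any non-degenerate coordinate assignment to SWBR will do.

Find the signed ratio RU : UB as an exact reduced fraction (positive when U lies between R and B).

Choose coordinates S = (0, 0), W = (1, 0), B = (0, 1), R = (2, -3).
1. U is the intersection of line SW and line RB ⇒ U = (1/2, 0)
U = R + t·(B−R) with t = 3/4, so RU:UB = t:(1−t) = 3/4:1/4

RU:UB = 3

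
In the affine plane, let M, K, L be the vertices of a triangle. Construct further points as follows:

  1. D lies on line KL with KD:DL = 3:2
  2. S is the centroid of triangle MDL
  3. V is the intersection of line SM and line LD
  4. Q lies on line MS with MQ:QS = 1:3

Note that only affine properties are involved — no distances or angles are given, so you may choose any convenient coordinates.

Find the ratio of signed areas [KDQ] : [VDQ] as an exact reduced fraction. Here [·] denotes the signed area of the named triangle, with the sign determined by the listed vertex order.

Set M = (0, 0), K = (1, 0), L = (0, 1); any affine frame gives the same invariant.
1. D lies on line KL with KD:DL = 3:2 ⇒ D = (2/5, 3/5)
2. S is the centroid of triangle MDL ⇒ S = (2/15, 8/15)
3. V is the intersection of line SM and line LD ⇒ V = (1/5, 4/5)
4. Q lies on line MS with MQ:QS = 1:3 ⇒ Q = (1/30, 2/15)
2·[KDQ] = 1/2, 2·[VDQ] = -1/6
[KDQ]:[VDQ] = 1/2:-1/6 = -3

[KDQ]:[VDQ] = -3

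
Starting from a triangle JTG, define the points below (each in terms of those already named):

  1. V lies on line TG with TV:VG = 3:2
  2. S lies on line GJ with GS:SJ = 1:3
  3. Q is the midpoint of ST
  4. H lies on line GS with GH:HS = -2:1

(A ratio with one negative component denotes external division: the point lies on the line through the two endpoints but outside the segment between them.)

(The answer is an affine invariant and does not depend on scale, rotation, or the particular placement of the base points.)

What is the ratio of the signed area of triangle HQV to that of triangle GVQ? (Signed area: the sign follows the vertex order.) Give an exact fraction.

[HQV]:[GVQ] = -2

Work in coordinates with J = (0, 0), T = (1, 0), G = (0, 1).
1. V lies on line TG with TV:VG = 3:2 ⇒ V = (2/5, 3/5)
2. S lies on line GJ with GS:SJ = 1:3 ⇒ S = (0, 3/4)
3. Q is the midpoint of ST ⇒ Q = (1/2, 3/8)
4. H lies on line GS with GH:HS = -2:1 ⇒ H = (0, 1/2)
2·[HQV] = 1/10, 2·[GVQ] = -1/20
[HQV]:[GVQ] = 1/10:-1/20 = -2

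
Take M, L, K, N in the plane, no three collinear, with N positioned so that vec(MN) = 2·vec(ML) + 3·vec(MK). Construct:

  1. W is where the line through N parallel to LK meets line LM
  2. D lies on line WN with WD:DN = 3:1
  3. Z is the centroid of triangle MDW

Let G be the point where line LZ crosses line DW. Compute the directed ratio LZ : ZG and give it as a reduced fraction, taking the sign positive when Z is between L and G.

Set M = (0, 0), L = (1, 0), K = (0, 1), N = (2, 3); any affine frame gives the same invariant.
1. W is where the line through N parallel to LK meets line LM ⇒ W = (5, 0)
2. D lies on line WN with WD:DN = 3:1 ⇒ D = (11/4, 9/4)
3. Z is the centroid of triangle MDW ⇒ Z = (31/12, 3/4)
line LZ meets DW at G = (26/7, 9/7)
Z = L + t·(G−L) with t = 7/12, so LZ:ZG = 7/12:5/12

LZ:ZG = 7/5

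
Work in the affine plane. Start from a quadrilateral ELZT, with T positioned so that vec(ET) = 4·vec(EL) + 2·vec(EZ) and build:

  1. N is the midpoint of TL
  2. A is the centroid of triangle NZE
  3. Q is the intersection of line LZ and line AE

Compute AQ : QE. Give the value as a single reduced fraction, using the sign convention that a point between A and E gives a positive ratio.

AQ:QE = 1/2

Set E = (0, 0), L = (1, 0), Z = (0, 1), T = (4, 2); any affine frame gives the same invariant.
1. N is the midpoint of TL ⇒ N = (5/2, 1)
2. A is the centroid of triangle NZE ⇒ A = (5/6, 2/3)
3. Q is the intersection of line LZ and line AE ⇒ Q = (5/9, 4/9)
Q = A + t·(E−A) with t = 1/3, so AQ:QE = t:(1−t) = 1/3:2/3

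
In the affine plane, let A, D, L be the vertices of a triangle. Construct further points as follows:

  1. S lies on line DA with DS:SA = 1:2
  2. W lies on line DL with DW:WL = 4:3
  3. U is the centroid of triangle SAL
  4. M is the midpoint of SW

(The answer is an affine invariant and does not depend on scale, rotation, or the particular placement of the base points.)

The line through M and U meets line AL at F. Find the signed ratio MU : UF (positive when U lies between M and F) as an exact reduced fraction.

MU:UF = 41/28

Assign A = (0, 0), D = (1, 0), L = (0, 1) — the answer is frame-independent, so this choice is without loss of generality.
1. S lies on line DA with DS:SA = 1:2 ⇒ S = (2/3, 0)
2. W lies on line DL with DW:WL = 4:3 ⇒ W = (3/7, 4/7)
3. U is the centroid of triangle SAL ⇒ U = (2/9, 1/3)
4. M is the midpoint of SW ⇒ M = (23/42, 2/7)
line MU meets AL at F = (0, 15/41)
U = M + t·(F−M) with t = 41/69, so MU:UF = 41/69:28/69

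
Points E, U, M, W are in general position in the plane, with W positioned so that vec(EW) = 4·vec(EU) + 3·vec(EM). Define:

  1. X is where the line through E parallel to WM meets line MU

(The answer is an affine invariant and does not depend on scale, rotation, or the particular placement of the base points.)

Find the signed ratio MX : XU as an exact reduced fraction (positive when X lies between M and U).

MX:XU = 2

Choose coordinates E = (0, 0), U = (1, 0), M = (0, 1), W = (4, 3).
1. X is where the line through E parallel to WM meets line MU ⇒ X = (2/3, 1/3)
X = M + t·(U−M) with t = 2/3, so MX:XU = t:(1−t) = 2/3:1/3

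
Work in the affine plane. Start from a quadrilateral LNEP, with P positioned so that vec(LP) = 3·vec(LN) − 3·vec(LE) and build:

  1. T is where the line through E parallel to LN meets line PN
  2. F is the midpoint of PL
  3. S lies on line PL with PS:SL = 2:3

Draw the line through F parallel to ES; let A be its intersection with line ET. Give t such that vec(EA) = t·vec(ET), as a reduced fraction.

t = -9/28

Set L = (0, 0), N = (1, 0), E = (0, 1), P = (3, -3); any affine frame gives the same invariant.
1. T is where the line through E parallel to LN meets line PN ⇒ T = (1/3, 1)
2. F is the midpoint of PL ⇒ F = (3/2, -3/2)
3. S lies on line PL with PS:SL = 2:3 ⇒ S = (9/5, -9/5)
through F parallel to ES: direction (9/5, -14/5); meets ET at A = (-3/28, 1)
A = E + t·(T−E) with t = -9/28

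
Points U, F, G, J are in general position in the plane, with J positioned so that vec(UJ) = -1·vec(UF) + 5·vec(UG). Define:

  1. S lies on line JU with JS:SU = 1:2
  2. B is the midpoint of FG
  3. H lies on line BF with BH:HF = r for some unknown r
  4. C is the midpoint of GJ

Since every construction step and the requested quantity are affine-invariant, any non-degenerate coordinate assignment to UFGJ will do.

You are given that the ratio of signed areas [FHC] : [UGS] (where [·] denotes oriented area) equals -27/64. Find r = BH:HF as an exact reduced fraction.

r = 5/3

Choose coordinates U = (0, 0), F = (1, 0), G = (0, 1), J = (-1, 5).
1. S lies on line JU with JS:SU = 1:2 ⇒ S = (-2/3, 10/3)
2. B is the midpoint of FG ⇒ B = (1/2, 1/2)
3. With BH:HF = r, write λ = r/(r+1) so H = B + λ·(F−B); H is affine-linear in λ
4. C is the midpoint of GJ ⇒ C = (-1/2, 3)
Every point depending on H is an affine combination of H and λ-independent points, so each such coordinate is linear in λ; the λ² term in each signed area is a multiple of (F−B)×(F−B) = 0, so 2·[FHC] and 2·[UGS] are each linear in λ. Evaluating at λ=0 and λ=1:
  2·[FHC] = 3/4·λ − 3/4,   2·[UGS] = 2/3
So [FHC]:[UGS] = (3/4·λ − 3/4) / (2/3). Setting this equal to -27/64:
  3/4·λ − 3/4 = -27/64·(2/3)  ⇒  λ = 5/8
Then r = λ/(1−λ) = (5/8)/(3/8) = 5/3. Check: with r = 5/3, H = (13/16, 3/16) and [FHC]:[UGS] = -27/64 as required.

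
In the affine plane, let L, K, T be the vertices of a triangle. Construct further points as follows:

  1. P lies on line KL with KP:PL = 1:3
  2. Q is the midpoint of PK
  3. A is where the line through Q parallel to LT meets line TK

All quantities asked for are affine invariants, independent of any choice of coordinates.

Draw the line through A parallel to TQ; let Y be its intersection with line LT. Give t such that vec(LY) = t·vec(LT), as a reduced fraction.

Assign L = (0, 0), K = (1, 0), T = (0, 1) — the answer is frame-independent, so this choice is without loss of generality.
1. P lies on line KL with KP:PL = 1:3 ⇒ P = (3/4, 0)
2. Q is the midpoint of PK ⇒ Q = (7/8, 0)
3. A is where the line through Q parallel to LT meets line TK ⇒ A = (7/8, 1/8)
through A parallel to TQ: direction (7/8, -1); meets LT at Y = (0, 9/8)
Y = L + t·(T−L) with t = 9/8

t = 9/8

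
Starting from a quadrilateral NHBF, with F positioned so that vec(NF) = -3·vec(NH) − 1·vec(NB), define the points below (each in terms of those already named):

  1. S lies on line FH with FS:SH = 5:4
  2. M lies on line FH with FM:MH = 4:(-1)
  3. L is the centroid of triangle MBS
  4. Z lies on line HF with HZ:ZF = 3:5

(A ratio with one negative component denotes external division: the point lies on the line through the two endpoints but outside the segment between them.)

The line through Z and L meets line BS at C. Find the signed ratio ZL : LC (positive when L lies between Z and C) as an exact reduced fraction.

ZL:LC = -41/56

Choose coordinates N = (0, 0), H = (1, 0), B = (0, 1), F = (-3, -1).
1. S lies on line FH with FS:SH = 5:4 ⇒ S = (-7/9, -4/9)
2. M lies on line FH with FM:MH = 4:(-1) ⇒ M = (7/3, 1/3)
3. L is the centroid of triangle MBS ⇒ L = (14/27, 8/27)
4. Z lies on line HF with HZ:ZF = 3:5 ⇒ Z = (-1/2, -3/8)
line ZL meets BS at C = (-322/369, -229/369)
L = Z + t·(C−Z) with t = -41/15, so ZL:LC = -41/15:56/15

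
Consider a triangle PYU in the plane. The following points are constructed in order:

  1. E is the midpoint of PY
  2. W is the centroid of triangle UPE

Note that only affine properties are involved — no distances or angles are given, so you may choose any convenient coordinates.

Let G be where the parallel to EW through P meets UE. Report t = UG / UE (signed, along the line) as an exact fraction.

Set P = (0, 0), Y = (1, 0), U = (0, 1); any affine frame gives the same invariant.
1. E is the midpoint of PY ⇒ E = (1/2, 0)
2. W is the centroid of triangle UPE ⇒ W = (1/6, 1/3)
through P parallel to EW: direction (-1/3, 1/3); meets UE at G = (1, -1)
G = U + t·(E−U) with t = 2

t = 2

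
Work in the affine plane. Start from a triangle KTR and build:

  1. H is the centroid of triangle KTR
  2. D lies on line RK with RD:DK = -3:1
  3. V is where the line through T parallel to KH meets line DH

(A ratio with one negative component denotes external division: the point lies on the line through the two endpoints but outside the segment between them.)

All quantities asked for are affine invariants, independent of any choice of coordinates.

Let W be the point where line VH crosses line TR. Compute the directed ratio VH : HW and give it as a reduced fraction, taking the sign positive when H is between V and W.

VH:HW = 7

Assign K = (0, 0), T = (1, 0), R = (0, 1) — the answer is frame-independent, so this choice is without loss of generality.
1. H is the centroid of triangle KTR ⇒ H = (1/3, 1/3)
2. D lies on line RK with RD:DK = -3:1 ⇒ D = (0, -1/2)
3. V is where the line through T parallel to KH meets line DH ⇒ V = (-1/3, -4/3)
line VH meets TR at W = (3/7, 4/7)
H = V + t·(W−V) with t = 7/8, so VH:HW = 7/8:1/8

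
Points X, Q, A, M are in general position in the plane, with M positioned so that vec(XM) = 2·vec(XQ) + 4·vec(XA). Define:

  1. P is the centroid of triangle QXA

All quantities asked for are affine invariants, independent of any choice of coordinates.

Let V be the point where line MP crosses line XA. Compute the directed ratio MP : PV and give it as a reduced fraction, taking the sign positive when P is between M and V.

Choose coordinates X = (0, 0), Q = (1, 0), A = (0, 1), M = (2, 4).
1. P is the centroid of triangle QXA ⇒ P = (1/3, 1/3)
line MP meets XA at V = (0, -2/5)
P = M + t·(V−M) with t = 5/6, so MP:PV = 5/6:1/6

MP:PV = 5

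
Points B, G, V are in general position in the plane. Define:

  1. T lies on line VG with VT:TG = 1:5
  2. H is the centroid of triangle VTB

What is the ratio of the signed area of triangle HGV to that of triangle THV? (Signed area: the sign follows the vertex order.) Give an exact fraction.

Choose coordinates B = (0, 0), G = (1, 0), V = (0, 1).
1. T lies on line VG with VT:TG = 1:5 ⇒ T = (1/6, 5/6)
2. H is the centroid of triangle VTB ⇒ H = (1/18, 11/18)
2·[HGV] = 1/3, 2·[THV] = -1/18
[HGV]:[THV] = 1/3:-1/18 = -6

[HGV]:[THV] = -6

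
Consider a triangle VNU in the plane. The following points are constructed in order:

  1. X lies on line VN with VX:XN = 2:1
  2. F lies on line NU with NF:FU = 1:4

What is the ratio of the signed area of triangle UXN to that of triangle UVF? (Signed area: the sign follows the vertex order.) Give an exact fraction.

[UXN]:[UVF] = 5/12

Work in coordinates with V = (0, 0), N = (1, 0), U = (0, 1).
1. X lies on line VN with VX:XN = 2:1 ⇒ X = (2/3, 0)
2. F lies on line NU with NF:FU = 1:4 ⇒ F = (4/5, 1/5)
2·[UXN] = 1/3, 2·[UVF] = 4/5
[UXN]:[UVF] = 1/3:4/5 = 5/12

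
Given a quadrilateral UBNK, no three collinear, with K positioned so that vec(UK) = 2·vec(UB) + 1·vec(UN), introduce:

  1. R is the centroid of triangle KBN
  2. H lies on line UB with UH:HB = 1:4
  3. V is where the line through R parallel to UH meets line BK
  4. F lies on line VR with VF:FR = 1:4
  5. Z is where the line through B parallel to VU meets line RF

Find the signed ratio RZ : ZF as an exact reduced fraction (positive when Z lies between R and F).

Set U = (0, 0), B = (1, 0), N = (0, 1), K = (2, 1); any affine frame gives the same invariant.
1. R is the centroid of triangle KBN ⇒ R = (1, 2/3)
2. H lies on line UB with UH:HB = 1:4 ⇒ H = (1/5, 0)
3. V is where the line through R parallel to UH meets line BK ⇒ V = (5/3, 2/3)
4. F lies on line VR with VF:FR = 1:4 ⇒ F = (23/15, 2/3)
5. Z is where the line through B parallel to VU meets line RF ⇒ Z = (8/3, 2/3)
Z = R + t·(F−R) with t = 25/8, so RZ:ZF = t:(1−t) = 25/8:-17/8

RZ:ZF = -25/17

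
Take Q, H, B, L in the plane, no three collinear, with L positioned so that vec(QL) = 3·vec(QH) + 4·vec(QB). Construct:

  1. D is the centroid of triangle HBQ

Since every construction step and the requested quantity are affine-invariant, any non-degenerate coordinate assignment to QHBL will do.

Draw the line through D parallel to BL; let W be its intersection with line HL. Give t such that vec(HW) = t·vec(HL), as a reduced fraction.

t = 1/2

Set Q = (0, 0), H = (1, 0), B = (0, 1), L = (3, 4); any affine frame gives the same invariant.
1. D is the centroid of triangle HBQ ⇒ D = (1/3, 1/3)
through D parallel to BL: direction (3, 3); meets HL at W = (2, 2)
W = H + t·(L−H) with t = 1/2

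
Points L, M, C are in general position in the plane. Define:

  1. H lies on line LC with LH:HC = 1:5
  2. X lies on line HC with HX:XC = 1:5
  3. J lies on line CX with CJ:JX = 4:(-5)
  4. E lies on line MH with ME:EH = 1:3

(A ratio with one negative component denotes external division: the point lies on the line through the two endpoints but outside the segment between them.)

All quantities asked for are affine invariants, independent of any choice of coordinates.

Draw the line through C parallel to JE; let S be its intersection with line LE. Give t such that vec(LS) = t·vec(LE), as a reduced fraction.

Assign L = (0, 0), M = (1, 0), C = (0, 1) — the answer is frame-independent, so this choice is without loss of generality.
1. H lies on line LC with LH:HC = 1:5 ⇒ H = (0, 1/6)
2. X lies on line HC with HX:XC = 1:5 ⇒ X = (0, 11/36)
3. J lies on line CX with CJ:JX = 4:(-5) ⇒ J = (0, 34/9)
4. E lies on line MH with ME:EH = 1:3 ⇒ E = (3/4, 1/24)
through C parallel to JE: direction (3/4, -269/72); meets LE at S = (27/136, 3/272)
S = L + t·(E−L) with t = 9/34

t = 9/34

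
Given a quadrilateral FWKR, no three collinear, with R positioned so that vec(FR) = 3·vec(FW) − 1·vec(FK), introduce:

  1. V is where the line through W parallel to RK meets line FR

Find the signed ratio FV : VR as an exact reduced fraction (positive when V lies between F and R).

Set F = (0, 0), W = (1, 0), K = (0, 1), R = (3, -1); any affine frame gives the same invariant.
1. V is where the line through W parallel to RK meets line FR ⇒ V = (2, -2/3)
V = F + t·(R−F) with t = 2/3, so FV:VR = t:(1−t) = 2/3:1/3

FV:VR = 2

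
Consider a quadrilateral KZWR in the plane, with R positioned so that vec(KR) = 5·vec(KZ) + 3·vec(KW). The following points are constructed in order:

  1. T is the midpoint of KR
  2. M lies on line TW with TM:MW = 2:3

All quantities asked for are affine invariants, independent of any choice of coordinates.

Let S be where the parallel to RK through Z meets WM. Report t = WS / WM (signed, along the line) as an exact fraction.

Work in coordinates with K = (0, 0), Z = (1, 0), W = (0, 1), R = (5, 3).
1. T is the midpoint of KR ⇒ T = (5/2, 3/2)
2. M lies on line TW with TM:MW = 2:3 ⇒ M = (3/2, 13/10)
through Z parallel to RK: direction (-5, -3); meets WM at S = (4, 9/5)
S = W + t·(M−W) with t = 8/3

t = 8/3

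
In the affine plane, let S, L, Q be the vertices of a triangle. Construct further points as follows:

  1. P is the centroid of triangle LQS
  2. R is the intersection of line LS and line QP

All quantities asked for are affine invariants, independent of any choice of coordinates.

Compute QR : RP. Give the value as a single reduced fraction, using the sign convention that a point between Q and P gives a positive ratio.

QR:RP = -3

Work in coordinates with S = (0, 0), L = (1, 0), Q = (0, 1).
1. P is the centroid of triangle LQS ⇒ P = (1/3, 1/3)
2. R is the intersection of line LS and line QP ⇒ R = (1/2, 0)
R = Q + t·(P−Q) with t = 3/2, so QR:RP = t:(1−t) = 3/2:-1/2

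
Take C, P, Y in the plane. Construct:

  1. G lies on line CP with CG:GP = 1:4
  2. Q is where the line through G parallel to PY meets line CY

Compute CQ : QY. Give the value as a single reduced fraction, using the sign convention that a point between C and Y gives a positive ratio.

CQ:QY = 1/4

Choose coordinates C = (0, 0), P = (1, 0), Y = (0, 1).
1. G lies on line CP with CG:GP = 1:4 ⇒ G = (1/5, 0)
2. Q is where the line through G parallel to PY meets line CY ⇒ Q = (0, 1/5)
Q = C + t·(Y−C) with t = 1/5, so CQ:QY = t:(1−t) = 1/5:4/5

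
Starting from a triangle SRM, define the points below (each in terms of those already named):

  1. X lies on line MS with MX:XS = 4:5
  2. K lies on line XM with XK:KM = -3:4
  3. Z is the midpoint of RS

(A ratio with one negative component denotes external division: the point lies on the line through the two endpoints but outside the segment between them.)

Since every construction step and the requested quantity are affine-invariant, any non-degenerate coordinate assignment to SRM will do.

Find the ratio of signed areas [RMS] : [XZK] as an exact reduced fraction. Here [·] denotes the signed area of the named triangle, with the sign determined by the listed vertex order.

[RMS]:[XZK] = -3/2

Choose coordinates S = (0, 0), R = (1, 0), M = (0, 1).
1. X lies on line MS with MX:XS = 4:5 ⇒ X = (0, 5/9)
2. K lies on line XM with XK:KM = -3:4 ⇒ K = (0, -7/9)
3. Z is the midpoint of RS ⇒ Z = (1/2, 0)
2·[RMS] = 1, 2·[XZK] = -2/3
[RMS]:[XZK] = 1:-2/3 = -3/2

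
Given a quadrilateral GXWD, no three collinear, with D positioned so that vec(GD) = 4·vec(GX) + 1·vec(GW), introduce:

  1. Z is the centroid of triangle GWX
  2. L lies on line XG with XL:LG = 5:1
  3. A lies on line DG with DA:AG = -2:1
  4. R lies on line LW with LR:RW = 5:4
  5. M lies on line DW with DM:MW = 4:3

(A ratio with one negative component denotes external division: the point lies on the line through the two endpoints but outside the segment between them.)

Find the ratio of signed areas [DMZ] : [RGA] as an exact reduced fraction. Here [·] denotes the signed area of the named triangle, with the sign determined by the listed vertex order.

Assign G = (0, 0), X = (1, 0), W = (0, 1), D = (4, 1) — the answer is frame-independent, so this choice is without loss of generality.
1. Z is the centroid of triangle GWX ⇒ Z = (1/3, 1/3)
2. L lies on line XG with XL:LG = 5:1 ⇒ L = (1/6, 0)
3. A lies on line DG with DA:AG = -2:1 ⇒ A = (-4, -1)
4. R lies on line LW with LR:RW = 5:4 ⇒ R = (2/27, 5/9)
5. M lies on line DW with DM:MW = 4:3 ⇒ M = (12/7, 1)
2·[DMZ] = 32/21, 2·[RGA] = -58/27
[DMZ]:[RGA] = 32/21:-58/27 = -144/203

[DMZ]:[RGA] = -144/203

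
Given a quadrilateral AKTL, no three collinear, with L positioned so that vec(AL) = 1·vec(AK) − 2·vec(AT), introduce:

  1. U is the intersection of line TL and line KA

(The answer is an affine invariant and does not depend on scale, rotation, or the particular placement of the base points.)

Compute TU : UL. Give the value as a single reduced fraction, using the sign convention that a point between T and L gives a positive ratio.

Set A = (0, 0), K = (1, 0), T = (0, 1), L = (1, -2); any affine frame gives the same invariant.
1. U is the intersection of line TL and line KA ⇒ U = (1/3, 0)
U = T + t·(L−T) with t = 1/3, so TU:UL = t:(1−t) = 1/3:2/3

TU:UL = 1/2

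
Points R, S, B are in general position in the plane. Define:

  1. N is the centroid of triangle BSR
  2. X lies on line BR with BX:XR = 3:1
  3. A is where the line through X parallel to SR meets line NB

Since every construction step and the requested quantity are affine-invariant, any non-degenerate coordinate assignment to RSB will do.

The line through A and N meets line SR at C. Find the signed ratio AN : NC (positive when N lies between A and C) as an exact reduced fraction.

AN:NC = -1/4

Assign R = (0, 0), S = (1, 0), B = (0, 1) — the answer is frame-independent, so this choice is without loss of generality.
1. N is the centroid of triangle BSR ⇒ N = (1/3, 1/3)
2. X lies on line BR with BX:XR = 3:1 ⇒ X = (0, 1/4)
3. A is where the line through X parallel to SR meets line NB ⇒ A = (3/8, 1/4)
line AN meets SR at C = (1/2, 0)
N = A + t·(C−A) with t = -1/3, so AN:NC = -1/3:4/3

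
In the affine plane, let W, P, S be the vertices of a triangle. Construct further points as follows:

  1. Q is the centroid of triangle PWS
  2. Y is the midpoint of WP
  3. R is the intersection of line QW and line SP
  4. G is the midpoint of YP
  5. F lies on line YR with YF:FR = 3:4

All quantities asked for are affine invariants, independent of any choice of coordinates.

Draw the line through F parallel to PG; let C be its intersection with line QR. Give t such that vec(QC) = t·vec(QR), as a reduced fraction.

Assign W = (0, 0), P = (1, 0), S = (0, 1) — the answer is frame-independent, so this choice is without loss of generality.
1. Q is the centroid of triangle PWS ⇒ Q = (1/3, 1/3)
2. Y is the midpoint of WP ⇒ Y = (1/2, 0)
3. R is the intersection of line QW and line SP ⇒ R = (1/2, 1/2)
4. G is the midpoint of YP ⇒ G = (3/4, 0)
5. F lies on line YR with YF:FR = 3:4 ⇒ F = (1/2, 3/14)
through F parallel to PG: direction (-1/4, 0); meets QR at C = (3/14, 3/14)
C = Q + t·(R−Q) with t = -5/7

t = -5/7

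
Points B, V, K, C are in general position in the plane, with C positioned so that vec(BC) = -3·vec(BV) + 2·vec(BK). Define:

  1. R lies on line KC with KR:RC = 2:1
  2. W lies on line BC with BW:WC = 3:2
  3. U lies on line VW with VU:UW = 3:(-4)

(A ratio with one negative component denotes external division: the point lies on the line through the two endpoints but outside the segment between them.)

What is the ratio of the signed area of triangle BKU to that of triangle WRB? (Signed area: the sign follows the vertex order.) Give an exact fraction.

[BKU]:[WRB] = 47/3

Choose coordinates B = (0, 0), V = (1, 0), K = (0, 1), C = (-3, 2).
1. R lies on line KC with KR:RC = 2:1 ⇒ R = (-2, 5/3)
2. W lies on line BC with BW:WC = 3:2 ⇒ W = (-9/5, 6/5)
3. U lies on line VW with VU:UW = 3:(-4) ⇒ U = (47/5, -18/5)
2·[BKU] = -47/5, 2·[WRB] = -3/5
[BKU]:[WRB] = -47/5:-3/5 = 47/3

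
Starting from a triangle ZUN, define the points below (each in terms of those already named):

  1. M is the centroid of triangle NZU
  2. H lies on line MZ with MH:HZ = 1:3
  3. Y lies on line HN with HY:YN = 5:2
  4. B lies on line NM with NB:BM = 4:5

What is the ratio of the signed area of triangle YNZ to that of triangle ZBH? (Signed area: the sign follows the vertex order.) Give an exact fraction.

Work in coordinates with Z = (0, 0), U = (1, 0), N = (0, 1).
1. M is the centroid of triangle NZU ⇒ M = (1/3, 1/3)
2. H lies on line MZ with MH:HZ = 1:3 ⇒ H = (1/4, 1/4)
3. Y lies on line HN with HY:YN = 5:2 ⇒ Y = (1/14, 11/14)
4. B lies on line NM with NB:BM = 4:5 ⇒ B = (4/27, 19/27)
2·[YNZ] = 1/14, 2·[ZBH] = -5/36
[YNZ]:[ZBH] = 1/14:-5/36 = -18/35

[YNZ]:[ZBH] = -18/35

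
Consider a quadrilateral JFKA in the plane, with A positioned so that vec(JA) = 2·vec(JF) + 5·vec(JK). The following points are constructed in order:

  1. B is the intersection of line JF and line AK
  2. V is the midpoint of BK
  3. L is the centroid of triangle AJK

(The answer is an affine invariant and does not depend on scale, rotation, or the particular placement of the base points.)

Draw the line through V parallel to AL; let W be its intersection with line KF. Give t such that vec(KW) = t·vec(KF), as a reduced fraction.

t = -1/52

Work in coordinates with J = (0, 0), F = (1, 0), K = (0, 1), A = (2, 5).
1. B is the intersection of line JF and line AK ⇒ B = (-1/2, 0)
2. V is the midpoint of BK ⇒ V = (-1/4, 1/2)
3. L is the centroid of triangle AJK ⇒ L = (2/3, 2)
through V parallel to AL: direction (-4/3, -3); meets KF at W = (-1/52, 53/52)
W = K + t·(F−K) with t = -1/52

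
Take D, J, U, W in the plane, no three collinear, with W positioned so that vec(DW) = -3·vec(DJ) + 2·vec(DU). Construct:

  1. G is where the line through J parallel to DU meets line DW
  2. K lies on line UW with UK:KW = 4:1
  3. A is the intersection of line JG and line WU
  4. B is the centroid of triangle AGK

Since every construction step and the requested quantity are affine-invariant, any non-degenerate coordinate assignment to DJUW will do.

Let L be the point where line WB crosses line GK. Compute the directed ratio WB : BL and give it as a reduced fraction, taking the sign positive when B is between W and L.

WB:BL = -26/17

Assign D = (0, 0), J = (1, 0), U = (0, 1), W = (-3, 2) — the answer is frame-independent, so this choice is without loss of generality.
1. G is where the line through J parallel to DU meets line DW ⇒ G = (1, -2/3)
2. K lies on line UW with UK:KW = 4:1 ⇒ K = (-12/5, 9/5)
3. A is the intersection of line JG and line WU ⇒ A = (1, 2/3)
4. B is the centroid of triangle AGK ⇒ B = (-2/15, 3/5)
line WB meets GK at L = (-261/130, 197/130)
B = W + t·(L−W) with t = 26/9, so WB:BL = 26/9:-17/9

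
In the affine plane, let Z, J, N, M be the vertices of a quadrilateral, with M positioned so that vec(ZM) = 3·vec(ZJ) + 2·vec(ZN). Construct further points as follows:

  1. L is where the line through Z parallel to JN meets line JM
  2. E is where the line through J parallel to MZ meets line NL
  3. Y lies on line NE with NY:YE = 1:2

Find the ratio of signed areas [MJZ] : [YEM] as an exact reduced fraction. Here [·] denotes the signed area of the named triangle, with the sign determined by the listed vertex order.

[MJZ]:[YEM] = -33/50

Choose coordinates Z = (0, 0), J = (1, 0), N = (0, 1), M = (3, 2).
1. L is where the line through Z parallel to JN meets line JM ⇒ L = (1/2, -1/2)
2. E is where the line through J parallel to MZ meets line NL ⇒ E = (5/11, -4/11)
3. Y lies on line NE with NY:YE = 1:2 ⇒ Y = (5/33, 6/11)
2·[MJZ] = -2, 2·[YEM] = 100/33
[MJZ]:[YEM] = -2:100/33 = -33/50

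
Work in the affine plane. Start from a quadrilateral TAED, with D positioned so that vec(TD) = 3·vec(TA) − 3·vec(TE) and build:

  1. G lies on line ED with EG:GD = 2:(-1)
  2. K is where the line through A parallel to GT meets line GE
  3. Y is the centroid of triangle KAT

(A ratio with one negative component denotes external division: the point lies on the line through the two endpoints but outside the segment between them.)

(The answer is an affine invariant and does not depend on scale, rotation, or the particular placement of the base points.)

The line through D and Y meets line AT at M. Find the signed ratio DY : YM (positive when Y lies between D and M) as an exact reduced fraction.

DY:YM = -34/7

Choose coordinates T = (0, 0), A = (1, 0), E = (0, 1), D = (3, -3).
1. G lies on line ED with EG:GD = 2:(-1) ⇒ G = (6, -7)
2. K is where the line through A parallel to GT meets line GE ⇒ K = (-1, 7/3)
3. Y is the centroid of triangle KAT ⇒ Y = (0, 7/9)
line DY meets AT at M = (21/34, 0)
Y = D + t·(M−D) with t = 34/27, so DY:YM = 34/27:-7/27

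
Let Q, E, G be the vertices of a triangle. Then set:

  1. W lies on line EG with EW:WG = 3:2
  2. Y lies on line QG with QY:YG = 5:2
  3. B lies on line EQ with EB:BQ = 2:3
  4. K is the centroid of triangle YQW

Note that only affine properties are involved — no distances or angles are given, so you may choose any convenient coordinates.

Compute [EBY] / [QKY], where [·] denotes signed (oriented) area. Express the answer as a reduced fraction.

[EBY]:[QKY] = -3

Work in coordinates with Q = (0, 0), E = (1, 0), G = (0, 1).
1. W lies on line EG with EW:WG = 3:2 ⇒ W = (2/5, 3/5)
2. Y lies on line QG with QY:YG = 5:2 ⇒ Y = (0, 5/7)
3. B lies on line EQ with EB:BQ = 2:3 ⇒ B = (3/5, 0)
4. K is the centroid of triangle YQW ⇒ K = (2/15, 46/105)
2·[EBY] = -2/7, 2·[QKY] = 2/21
[EBY]:[QKY] = -2/7:2/21 = -3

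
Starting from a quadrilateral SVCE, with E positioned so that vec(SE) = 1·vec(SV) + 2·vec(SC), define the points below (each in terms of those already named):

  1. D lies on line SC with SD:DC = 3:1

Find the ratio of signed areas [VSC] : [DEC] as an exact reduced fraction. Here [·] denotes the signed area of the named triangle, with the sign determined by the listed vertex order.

[VSC]:[DEC] = -4

Assign S = (0, 0), V = (1, 0), C = (0, 1), E = (1, 2) — the answer is frame-independent, so this choice is without loss of generality.
1. D lies on line SC with SD:DC = 3:1 ⇒ D = (0, 3/4)
2·[VSC] = -1, 2·[DEC] = 1/4
[VSC]:[DEC] = -1:1/4 = -4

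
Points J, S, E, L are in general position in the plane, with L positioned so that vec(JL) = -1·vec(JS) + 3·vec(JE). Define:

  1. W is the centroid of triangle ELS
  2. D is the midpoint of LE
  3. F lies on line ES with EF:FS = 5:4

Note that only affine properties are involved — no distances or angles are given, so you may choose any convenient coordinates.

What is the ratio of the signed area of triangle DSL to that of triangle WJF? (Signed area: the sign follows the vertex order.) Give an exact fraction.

Set J = (0, 0), S = (1, 0), E = (0, 1), L = (-1, 3); any affine frame gives the same invariant.
1. W is the centroid of triangle ELS ⇒ W = (0, 4/3)
2. D is the midpoint of LE ⇒ D = (-1/2, 2)
3. F lies on line ES with EF:FS = 5:4 ⇒ F = (5/9, 4/9)
2·[DSL] = 1/2, 2·[WJF] = 20/27
[DSL]:[WJF] = 1/2:20/27 = 27/40

[DSL]:[WJF] = 27/40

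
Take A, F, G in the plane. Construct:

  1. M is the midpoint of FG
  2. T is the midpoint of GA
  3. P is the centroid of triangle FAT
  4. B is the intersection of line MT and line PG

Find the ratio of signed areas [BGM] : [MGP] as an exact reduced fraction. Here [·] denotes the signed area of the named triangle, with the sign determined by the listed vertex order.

[BGM]:[MGP] = -3/5

Choose coordinates A = (0, 0), F = (1, 0), G = (0, 1).
1. M is the midpoint of FG ⇒ M = (1/2, 1/2)
2. T is the midpoint of GA ⇒ T = (0, 1/2)
3. P is the centroid of triangle FAT ⇒ P = (1/3, 1/6)
4. B is the intersection of line MT and line PG ⇒ B = (1/5, 1/2)
2·[BGM] = -3/20, 2·[MGP] = 1/4
[BGM]:[MGP] = -3/20:1/4 = -3/5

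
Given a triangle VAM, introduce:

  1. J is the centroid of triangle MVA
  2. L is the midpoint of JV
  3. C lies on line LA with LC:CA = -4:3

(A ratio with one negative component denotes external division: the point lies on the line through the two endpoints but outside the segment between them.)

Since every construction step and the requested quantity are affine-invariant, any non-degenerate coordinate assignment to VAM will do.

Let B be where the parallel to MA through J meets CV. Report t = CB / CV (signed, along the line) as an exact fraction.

Work in coordinates with V = (0, 0), A = (1, 0), M = (0, 1).
1. J is the centroid of triangle MVA ⇒ J = (1/3, 1/3)
2. L is the midpoint of JV ⇒ L = (1/6, 1/6)
3. C lies on line LA with LC:CA = -4:3 ⇒ C = (7/2, -1/2)
through J parallel to MA: direction (1, -1); meets CV at B = (7/9, -1/9)
B = C + t·(V−C) with t = 7/9

t = 7/9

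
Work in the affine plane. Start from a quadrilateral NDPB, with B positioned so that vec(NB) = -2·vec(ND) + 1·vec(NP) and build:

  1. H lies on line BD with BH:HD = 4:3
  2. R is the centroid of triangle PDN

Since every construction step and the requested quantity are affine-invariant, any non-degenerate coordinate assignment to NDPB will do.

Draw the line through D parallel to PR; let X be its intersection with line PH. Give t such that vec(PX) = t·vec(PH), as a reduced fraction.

Choose coordinates N = (0, 0), D = (1, 0), P = (0, 1), B = (-2, 1).
1. H lies on line BD with BH:HD = 4:3 ⇒ H = (-2/7, 3/7)
2. R is the centroid of triangle PDN ⇒ R = (1/3, 1/3)
through D parallel to PR: direction (1/3, -2/3); meets PH at X = (1/4, 3/2)
X = P + t·(H−P) with t = -7/8

t = -7/8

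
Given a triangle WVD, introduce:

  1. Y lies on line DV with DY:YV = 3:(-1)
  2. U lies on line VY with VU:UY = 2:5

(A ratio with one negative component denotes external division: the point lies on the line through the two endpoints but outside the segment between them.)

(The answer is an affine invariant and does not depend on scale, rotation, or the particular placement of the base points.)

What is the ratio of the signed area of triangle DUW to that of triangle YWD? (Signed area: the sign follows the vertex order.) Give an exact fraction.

Work in coordinates with W = (0, 0), V = (1, 0), D = (0, 1).
1. Y lies on line DV with DY:YV = 3:(-1) ⇒ Y = (3/2, -1/2)
2. U lies on line VY with VU:UY = 2:5 ⇒ U = (8/7, -1/7)
2·[DUW] = -8/7, 2·[YWD] = -3/2
[DUW]:[YWD] = -8/7:-3/2 = 16/21

[DUW]:[YWD] = 16/21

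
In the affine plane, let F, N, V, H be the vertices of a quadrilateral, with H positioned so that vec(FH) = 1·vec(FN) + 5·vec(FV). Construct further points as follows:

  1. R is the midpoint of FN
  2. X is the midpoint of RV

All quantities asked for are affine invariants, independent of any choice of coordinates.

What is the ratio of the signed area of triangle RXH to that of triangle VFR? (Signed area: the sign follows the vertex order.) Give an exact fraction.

[RXH]:[VFR] = -3

Set F = (0, 0), N = (1, 0), V = (0, 1), H = (1, 5); any affine frame gives the same invariant.
1. R is the midpoint of FN ⇒ R = (1/2, 0)
2. X is the midpoint of RV ⇒ X = (1/4, 1/2)
2·[RXH] = -3/2, 2·[VFR] = 1/2
[RXH]:[VFR] = -3/2:1/2 = -3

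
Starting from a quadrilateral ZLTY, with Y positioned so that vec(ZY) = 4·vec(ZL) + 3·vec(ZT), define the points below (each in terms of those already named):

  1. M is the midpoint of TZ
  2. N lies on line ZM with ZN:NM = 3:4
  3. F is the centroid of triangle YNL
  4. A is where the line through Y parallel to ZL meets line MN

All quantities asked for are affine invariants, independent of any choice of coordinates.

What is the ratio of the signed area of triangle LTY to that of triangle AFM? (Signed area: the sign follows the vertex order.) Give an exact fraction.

[LTY]:[AFM] = 36/25

Work in coordinates with Z = (0, 0), L = (1, 0), T = (0, 1), Y = (4, 3).
1. M is the midpoint of TZ ⇒ M = (0, 1/2)
2. N lies on line ZM with ZN:NM = 3:4 ⇒ N = (0, 3/14)
3. F is the centroid of triangle YNL ⇒ F = (5/3, 15/14)
4. A is where the line through Y parallel to ZL meets line MN ⇒ A = (0, 3)
2·[LTY] = -6, 2·[AFM] = -25/6
[LTY]:[AFM] = -6:-25/6 = 36/25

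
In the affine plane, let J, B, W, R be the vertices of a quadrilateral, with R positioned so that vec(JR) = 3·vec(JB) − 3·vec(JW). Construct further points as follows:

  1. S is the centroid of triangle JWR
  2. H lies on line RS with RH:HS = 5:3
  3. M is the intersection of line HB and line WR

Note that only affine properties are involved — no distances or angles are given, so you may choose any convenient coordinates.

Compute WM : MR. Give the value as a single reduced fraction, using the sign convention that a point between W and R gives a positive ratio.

Assign J = (0, 0), B = (1, 0), W = (0, 1), R = (3, -3) — the answer is frame-independent, so this choice is without loss of generality.
1. S is the centroid of triangle JWR ⇒ S = (1, -2/3)
2. H lies on line RS with RH:HS = 5:3 ⇒ H = (7/4, -37/24)
3. M is the intersection of line HB and line WR ⇒ M = (19/13, -37/39)
M = W + t·(R−W) with t = 19/39, so WM:MR = t:(1−t) = 19/39:20/39

WM:MR = 19/20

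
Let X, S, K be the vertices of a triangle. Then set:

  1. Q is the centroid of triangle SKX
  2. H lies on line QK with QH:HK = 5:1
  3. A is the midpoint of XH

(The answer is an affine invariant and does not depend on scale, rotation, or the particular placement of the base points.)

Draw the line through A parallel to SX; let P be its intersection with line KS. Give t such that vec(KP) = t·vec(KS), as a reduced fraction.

Set X = (0, 0), S = (1, 0), K = (0, 1); any affine frame gives the same invariant.
1. Q is the centroid of triangle SKX ⇒ Q = (1/3, 1/3)
2. H lies on line QK with QH:HK = 5:1 ⇒ H = (1/18, 8/9)
3. A is the midpoint of XH ⇒ A = (1/36, 4/9)
through A parallel to SX: direction (-1, 0); meets KS at P = (5/9, 4/9)
P = K + t·(S−K) with t = 5/9

t = 5/9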